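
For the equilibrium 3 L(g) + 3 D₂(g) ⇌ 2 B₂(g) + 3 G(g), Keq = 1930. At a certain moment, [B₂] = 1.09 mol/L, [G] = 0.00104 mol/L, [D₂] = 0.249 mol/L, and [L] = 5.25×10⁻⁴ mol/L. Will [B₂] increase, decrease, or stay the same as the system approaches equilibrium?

Q = [B₂]²·[G]³ / ([L]³·[D₂]³) = (1.09)²·(0.00104)³ / ((5.25×10⁻⁴)³·(0.249)³) = 598
Q = 598 < Keq = 1930: net forward reaction.
B₂ is a product, so it increases.

increase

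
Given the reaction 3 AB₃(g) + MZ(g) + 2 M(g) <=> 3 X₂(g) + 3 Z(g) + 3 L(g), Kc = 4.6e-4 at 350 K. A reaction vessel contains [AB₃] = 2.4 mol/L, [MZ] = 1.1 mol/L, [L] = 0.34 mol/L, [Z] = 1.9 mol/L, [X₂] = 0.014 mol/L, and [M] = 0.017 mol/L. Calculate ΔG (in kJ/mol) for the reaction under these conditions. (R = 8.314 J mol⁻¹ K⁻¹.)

ΔG = -2.93 kJ/mol

Qc = [X₂]³·[Z]³·[L]³ / ([AB₃]³·[MZ]·[M]²) = (0.014)³·(1.9)³·(0.34)³ / ((2.4)³·(1.1)·(0.017)²) = 1.68e-4
ΔG = RT ln(Qc/Kc) = (8.314 J mol⁻¹ K⁻¹)(350 K) × ln(1.68e-4/4.6e-4)
   = (2.910 kJ/mol)(-1.007) = -2.93 kJ/mol
ΔG < 0, so the forward reaction is spontaneous (proceeds forward).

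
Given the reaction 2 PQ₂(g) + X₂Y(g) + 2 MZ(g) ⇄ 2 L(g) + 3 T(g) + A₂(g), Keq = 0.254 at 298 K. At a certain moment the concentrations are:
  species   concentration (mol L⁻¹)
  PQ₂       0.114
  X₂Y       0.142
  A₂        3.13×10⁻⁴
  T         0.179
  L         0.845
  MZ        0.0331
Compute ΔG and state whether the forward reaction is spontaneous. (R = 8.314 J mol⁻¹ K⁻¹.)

Q = [L]²·[T]³·[A₂] / ([PQ₂]²·[X₂Y]·[MZ]²) = (0.845)²·(0.179)³·(3.13×10⁻⁴) / ((0.114)²·(0.142)·(0.0331)²) = 0.634
ΔG = RT ln(Q/Keq) = (8.314 J mol⁻¹ K⁻¹)(298 K) × ln(0.634/0.254)
   = (2.478 kJ/mol)(0.9147) = 2.27 kJ/mol
ΔG > 0, so the forward reaction is non-spontaneous (proceeds in reverse).

ΔG = 2.27 kJ/mol; the forward reaction is non-spontaneous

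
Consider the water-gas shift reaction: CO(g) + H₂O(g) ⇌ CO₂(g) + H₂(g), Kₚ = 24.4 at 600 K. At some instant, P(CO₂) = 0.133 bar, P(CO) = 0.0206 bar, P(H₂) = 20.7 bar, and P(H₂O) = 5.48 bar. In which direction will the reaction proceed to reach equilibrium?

Qₚ = P(CO₂)·P(H₂) / (P(CO)·P(H₂O)) = (0.133)·(20.7) / ((0.0206)·(5.48)) = 24.4
Qₚ = 24.4 = Kₚ, so the system is already at equilibrium.

no net change (already at equilibrium)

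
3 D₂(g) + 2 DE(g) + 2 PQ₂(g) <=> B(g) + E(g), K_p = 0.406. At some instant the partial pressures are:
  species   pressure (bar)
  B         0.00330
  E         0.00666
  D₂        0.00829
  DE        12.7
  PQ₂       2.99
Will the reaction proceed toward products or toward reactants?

Q_p = P(B)·P(E) / (P(D₂)³·P(DE)²·P(PQ₂)²) = (0.00330)·(0.00666) / ((0.00829)³·(12.7)²·(2.99)²) = 0.0268
Q_p = 0.0268 < K_p = 0.406, so the forward reaction proceeds.

in the forward direction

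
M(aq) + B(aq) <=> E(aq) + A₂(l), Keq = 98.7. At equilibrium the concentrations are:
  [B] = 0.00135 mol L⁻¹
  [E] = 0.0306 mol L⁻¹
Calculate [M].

[M] = 0.230 mol L⁻¹

(A₂ is a pure liquid — omitted from Keq.)
At equilibrium, Keq = [E] / ([M]·[B]) = 98.7.
(0.0306) / (([M])·(0.00135)) = 98.7
[M] = 0.230 mol L⁻¹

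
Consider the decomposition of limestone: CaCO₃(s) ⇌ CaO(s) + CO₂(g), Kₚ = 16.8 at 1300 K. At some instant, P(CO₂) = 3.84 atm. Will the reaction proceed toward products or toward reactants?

in the forward direction

(CaCO₃, CaO are pure solids — omitted from Qₚ.)
Qₚ = P(CO₂) = 3.84
Qₚ = 3.84 < Kₚ = 16.8, so the forward reaction proceeds.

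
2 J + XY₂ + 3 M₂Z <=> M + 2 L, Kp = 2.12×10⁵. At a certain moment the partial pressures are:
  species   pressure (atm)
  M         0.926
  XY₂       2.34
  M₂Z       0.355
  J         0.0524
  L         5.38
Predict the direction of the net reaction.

Qp = P(M)·P(L)² / (P(J)²·P(XY₂)·P(M₂Z)³) = (0.926)·(5.38)² / ((0.0524)²·(2.34)·(0.355)³) = 93200
Qp = 93200 < Kp = 2.12×10⁵, so the forward reaction proceeds.

forward (toward products)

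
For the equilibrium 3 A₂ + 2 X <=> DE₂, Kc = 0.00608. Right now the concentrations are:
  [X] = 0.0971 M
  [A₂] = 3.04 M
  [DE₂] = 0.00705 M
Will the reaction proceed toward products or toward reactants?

Qc = [DE₂] / ([A₂]³·[X]²) = (0.00705) / ((3.04)³·(0.0971)²) = 0.0266
Qc = 0.0266 > Kc = 0.00608, so the reverse reaction proceeds.

toward reactants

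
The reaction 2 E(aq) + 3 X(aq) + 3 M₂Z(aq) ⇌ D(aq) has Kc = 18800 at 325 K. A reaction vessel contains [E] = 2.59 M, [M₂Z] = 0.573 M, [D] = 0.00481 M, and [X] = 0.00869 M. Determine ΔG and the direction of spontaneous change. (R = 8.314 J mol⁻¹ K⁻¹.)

Qc = [D] / ([E]²·[X]³·[M₂Z]³) = (0.00481) / ((2.59)²·(0.00869)³·(0.573)³) = 5810
ΔG = RT ln(Qc/Kc) = (8.314 J mol⁻¹ K⁻¹)(325 K) × ln(5810/18800)
   = (2.702 kJ/mol)(-1.174) = -3.17 kJ/mol
ΔG < 0, so the forward reaction is spontaneous (proceeds forward).

ΔG = -3.17 kJ/mol; the forward reaction is spontaneous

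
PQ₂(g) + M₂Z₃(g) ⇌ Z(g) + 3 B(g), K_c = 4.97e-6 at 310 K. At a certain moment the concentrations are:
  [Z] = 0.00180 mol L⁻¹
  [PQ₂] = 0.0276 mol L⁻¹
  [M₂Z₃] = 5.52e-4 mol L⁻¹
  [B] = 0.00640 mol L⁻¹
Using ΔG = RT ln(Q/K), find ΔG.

Q_c = [Z]·[B]³ / ([PQ₂]·[M₂Z₃]) = (0.00180)·(0.00640)³ / ((0.0276)·(5.52e-4)) = 3.10e-5
ΔG = RT ln(Q_c/K_c) = (8.314 J mol⁻¹ K⁻¹)(310 K) × ln(3.10e-5/4.97e-6)
   = (2.577 kJ/mol)(1.831) = 4.72 kJ/mol
ΔG > 0, so the forward reaction is non-spontaneous (proceeds in reverse).

ΔG = 4.72 kJ/mol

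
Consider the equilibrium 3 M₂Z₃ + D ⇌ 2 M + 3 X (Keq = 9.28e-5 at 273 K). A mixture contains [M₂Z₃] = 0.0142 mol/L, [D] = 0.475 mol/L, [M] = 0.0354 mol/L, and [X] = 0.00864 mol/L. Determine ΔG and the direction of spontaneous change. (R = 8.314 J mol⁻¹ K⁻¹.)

ΔG = 4.21 kJ/mol; the forward reaction is non-spontaneous

Q = [M]²·[X]³ / ([M₂Z₃]³·[D]) = (0.0354)²·(0.00864)³ / ((0.0142)³·(0.475)) = 5.94e-4
ΔG = RT ln(Q/Keq) = (8.314 J mol⁻¹ K⁻¹)(273 K) × ln(5.94e-4/9.28e-5)
   = (2.270 kJ/mol)(1.856) = 4.21 kJ/mol
ΔG > 0, so the forward reaction is non-spontaneous (proceeds in reverse).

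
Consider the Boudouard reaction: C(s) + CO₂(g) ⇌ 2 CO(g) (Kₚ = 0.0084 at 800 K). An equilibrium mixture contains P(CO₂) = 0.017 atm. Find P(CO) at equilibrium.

P(CO) = 0.012 atm

(C is a pure solid — omitted from Kₚ.)
At equilibrium, Kₚ = P(CO)² / P(CO₂) = 0.0084.
(P(CO))² / (0.017) = 0.0084
P(CO)² = 1.43×10⁻⁴ ⇒ P(CO) = 0.012 atm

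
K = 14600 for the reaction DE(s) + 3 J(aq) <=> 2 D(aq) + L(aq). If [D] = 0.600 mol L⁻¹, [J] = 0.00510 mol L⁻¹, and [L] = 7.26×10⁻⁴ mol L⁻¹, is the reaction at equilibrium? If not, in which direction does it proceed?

toward products

(DE is a pure solid — omitted from Q.)
Q = [D]²·[L] / [J]³ = (0.600)²·(7.26×10⁻⁴) / (0.00510)³ = 1970
Q = 1970 < K = 14600, so the forward reaction proceeds.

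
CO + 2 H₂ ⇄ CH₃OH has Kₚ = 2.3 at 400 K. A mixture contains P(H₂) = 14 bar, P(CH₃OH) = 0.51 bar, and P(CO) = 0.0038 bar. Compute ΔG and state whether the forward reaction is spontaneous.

Qₚ = P(CH₃OH) / (P(CO)·P(H₂)²) = (0.51) / ((0.0038)·(14)²) = 0.685
ΔG = RT ln(Qₚ/Kₚ) = (8.314 J mol⁻¹ K⁻¹)(400 K) × ln(0.685/2.3)
   = (3.326 kJ/mol)(-1.211) = -4.03 kJ/mol
ΔG < 0, so the forward reaction is spontaneous (proceeds forward).

ΔG = -4.03 kJ/mol; the forward reaction is spontaneous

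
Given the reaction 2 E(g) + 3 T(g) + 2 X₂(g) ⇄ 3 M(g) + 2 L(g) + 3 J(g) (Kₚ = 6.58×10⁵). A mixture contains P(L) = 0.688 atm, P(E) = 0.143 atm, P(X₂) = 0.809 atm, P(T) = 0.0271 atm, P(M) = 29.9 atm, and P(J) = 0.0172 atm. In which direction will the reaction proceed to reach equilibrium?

in the forward direction

Qₚ = P(M)³·P(L)²·P(J)³ / (P(E)²·P(T)³·P(X₂)²) = (29.9)³·(0.688)²·(0.0172)³ / ((0.143)²·(0.0271)³·(0.809)²) = 2.42×10⁵
Qₚ = 2.42×10⁵ < Kₚ = 6.58×10⁵, so the forward reaction proceeds.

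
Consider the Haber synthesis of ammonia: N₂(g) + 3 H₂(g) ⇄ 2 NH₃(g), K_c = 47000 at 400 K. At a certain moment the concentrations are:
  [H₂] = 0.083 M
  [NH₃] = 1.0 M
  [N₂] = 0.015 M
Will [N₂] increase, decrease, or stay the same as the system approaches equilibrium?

Q_c = [NH₃]² / ([N₂]·[H₂]³) = (1.0)² / ((0.015)·(0.083)³) = 1.2×10⁵
Q_c = 1.2×10⁵ > K_c = 47000: net reverse reaction.
N₂ is a reactant, so it increases.

increase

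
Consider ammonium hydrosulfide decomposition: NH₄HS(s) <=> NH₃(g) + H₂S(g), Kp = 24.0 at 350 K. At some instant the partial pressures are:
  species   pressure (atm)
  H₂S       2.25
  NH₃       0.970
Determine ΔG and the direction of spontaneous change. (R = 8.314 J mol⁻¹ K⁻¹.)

(NH₄HS is a pure solid — omitted from Qp.)
Qp = P(NH₃)·P(H₂S) = (0.970)·(2.25) = 2.18
ΔG = RT ln(Qp/Kp) = (8.314 J mol⁻¹ K⁻¹)(350 K) × ln(2.18/24.0)
   = (2.910 kJ/mol)(-2.399) = -6.98 kJ/mol
ΔG < 0, so the forward reaction is spontaneous (proceeds forward).

ΔG = -6.98 kJ/mol; the forward reaction is spontaneous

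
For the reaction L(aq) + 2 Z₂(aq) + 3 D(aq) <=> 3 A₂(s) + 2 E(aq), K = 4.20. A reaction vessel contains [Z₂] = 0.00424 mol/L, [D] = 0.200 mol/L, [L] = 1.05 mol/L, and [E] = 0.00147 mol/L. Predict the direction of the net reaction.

(A₂ is a pure solid — omitted from Q.)
Q = [E]² / ([L]·[Z₂]²·[D]³) = (0.00147)² / ((1.05)·(0.00424)²·(0.200)³) = 14.3
Q = 14.3 > K = 4.20, so the reverse reaction proceeds.

to the left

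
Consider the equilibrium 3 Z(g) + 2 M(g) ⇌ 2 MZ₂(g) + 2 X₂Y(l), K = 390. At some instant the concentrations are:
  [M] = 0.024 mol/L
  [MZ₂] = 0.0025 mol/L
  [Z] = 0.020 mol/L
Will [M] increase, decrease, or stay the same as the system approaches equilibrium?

increase

(X₂Y is a pure liquid — omitted from Q.)
Q = [MZ₂]² / ([Z]³·[M]²) = (0.0025)² / ((0.020)³·(0.024)²) = 1400
Q = 1400 > K = 390: net reverse reaction.
M is a reactant, so it increases.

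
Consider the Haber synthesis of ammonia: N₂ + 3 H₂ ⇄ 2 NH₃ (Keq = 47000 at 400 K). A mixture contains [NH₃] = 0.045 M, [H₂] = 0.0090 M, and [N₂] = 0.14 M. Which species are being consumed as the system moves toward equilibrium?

N₂, H₂ (reactants)

Q = [NH₃]² / ([N₂]·[H₂]³) = (0.045)² / ((0.14)·(0.0090)³) = 20000
Q = 20000 < Keq = 47000: net forward reaction.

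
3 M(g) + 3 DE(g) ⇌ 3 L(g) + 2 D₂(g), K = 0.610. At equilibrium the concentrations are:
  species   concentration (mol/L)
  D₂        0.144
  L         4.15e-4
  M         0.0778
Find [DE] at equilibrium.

At equilibrium, K = [L]³·[D₂]² / ([M]³·[DE]³) = 0.610.
(4.15e-4)³·(0.144)² / ((0.0778)³·([DE])³) = 0.610
[DE]³ = 5.16e-9 ⇒ [DE] = 0.00173 mol/L

[DE] = 0.00173 mol/L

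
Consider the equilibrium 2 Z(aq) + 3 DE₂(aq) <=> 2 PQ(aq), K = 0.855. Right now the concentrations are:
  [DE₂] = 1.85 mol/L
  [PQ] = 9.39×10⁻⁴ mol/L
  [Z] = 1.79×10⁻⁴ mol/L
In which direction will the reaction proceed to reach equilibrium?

reverse (toward reactants)

Q = [PQ]² / ([Z]²·[DE₂]³) = (9.39×10⁻⁴)² / ((1.79×10⁻⁴)²·(1.85)³) = 4.35
Q = 4.35 > K = 0.855, so the reverse reaction proceeds.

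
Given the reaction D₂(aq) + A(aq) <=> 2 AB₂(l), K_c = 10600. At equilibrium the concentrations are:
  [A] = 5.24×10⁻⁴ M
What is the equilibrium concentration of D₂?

[D₂] = 0.180 M

(AB₂ is a pure liquid — omitted from K_c.)
At equilibrium, K_c = 1 / ([D₂]·[A]) = 10600.
1 / (([D₂])·(5.24×10⁻⁴)) = 10600
[D₂] = 0.180 M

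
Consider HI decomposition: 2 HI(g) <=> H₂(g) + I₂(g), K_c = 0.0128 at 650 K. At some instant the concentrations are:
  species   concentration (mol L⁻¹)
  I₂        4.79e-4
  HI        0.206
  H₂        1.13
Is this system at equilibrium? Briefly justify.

yes, at equilibrium

Q_c = [H₂]·[I₂] / [HI]² = (1.13)·(4.79e-4) / (0.206)² = 0.0128
Q_c = 0.0128 = K_c; the system is at equilibrium.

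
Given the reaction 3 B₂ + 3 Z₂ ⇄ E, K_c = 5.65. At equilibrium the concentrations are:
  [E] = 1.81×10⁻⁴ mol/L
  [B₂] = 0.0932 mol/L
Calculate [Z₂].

At equilibrium, K_c = [E] / ([B₂]³·[Z₂]³) = 5.65.
(1.81×10⁻⁴) / ((0.0932)³·([Z₂])³) = 5.65
[Z₂]³ = 0.0396 ⇒ [Z₂] = 0.341 mol/L

[Z₂] = 0.341 mol/L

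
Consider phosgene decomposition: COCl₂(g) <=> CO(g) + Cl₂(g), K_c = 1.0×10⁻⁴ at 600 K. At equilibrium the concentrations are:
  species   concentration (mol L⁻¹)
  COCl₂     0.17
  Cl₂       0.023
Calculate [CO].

[CO] = 7.4×10⁻⁴ mol L⁻¹

At equilibrium, K_c = [CO]·[Cl₂] / [COCl₂] = 1.0×10⁻⁴.
([CO])·(0.023) / (0.17) = 1.0×10⁻⁴
[CO] = 7.39×10⁻⁴ = 7.4×10⁻⁴ mol L⁻¹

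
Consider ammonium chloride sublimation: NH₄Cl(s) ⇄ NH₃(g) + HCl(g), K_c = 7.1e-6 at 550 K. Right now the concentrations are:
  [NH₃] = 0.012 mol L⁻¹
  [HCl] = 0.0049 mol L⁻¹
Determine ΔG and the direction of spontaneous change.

ΔG = 9.67 kJ/mol; the forward reaction is non-spontaneous

(NH₄Cl is a pure solid — omitted from Q_c.)
Q_c = [NH₃]·[HCl] = (0.012)·(0.0049) = 5.88e-5
ΔG = RT ln(Q_c/K_c) = (8.314 J mol⁻¹ K⁻¹)(550 K) × ln(5.88e-5/7.1e-6)
   = (4.573 kJ/mol)(2.114) = 9.67 kJ/mol
ΔG > 0, so the forward reaction is non-spontaneous (proceeds in reverse).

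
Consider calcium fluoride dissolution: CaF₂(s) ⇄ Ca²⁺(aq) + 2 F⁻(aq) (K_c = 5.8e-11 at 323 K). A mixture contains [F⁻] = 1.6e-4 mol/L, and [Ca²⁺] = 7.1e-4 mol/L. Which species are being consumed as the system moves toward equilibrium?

(CaF₂ is a pure solid — omitted from Q_c.)
Q_c = [Ca²⁺]·[F⁻]² = (7.1e-4)·(1.6e-4)² = 1.8e-11
Q_c = 1.8e-11 < K_c = 5.8e-11: net forward reaction.

CaF₂ (reactants)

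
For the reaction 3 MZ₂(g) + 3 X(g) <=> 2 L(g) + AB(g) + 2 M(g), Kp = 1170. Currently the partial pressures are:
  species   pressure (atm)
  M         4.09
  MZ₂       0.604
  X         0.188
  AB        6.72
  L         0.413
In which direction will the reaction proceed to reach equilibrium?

to the left

Qp = P(L)²·P(AB)·P(M)² / (P(MZ₂)³·P(X)³) = (0.413)²·(6.72)·(4.09)² / ((0.604)³·(0.188)³) = 13100
Qp = 13100 > Kp = 1170, so the reverse reaction proceeds.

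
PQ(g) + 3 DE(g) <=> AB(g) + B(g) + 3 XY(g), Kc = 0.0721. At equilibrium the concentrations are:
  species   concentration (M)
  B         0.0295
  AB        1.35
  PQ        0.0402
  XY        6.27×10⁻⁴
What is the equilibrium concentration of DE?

[DE] = 0.00150 M

At equilibrium, Kc = [AB]·[B]·[XY]³ / ([PQ]·[DE]³) = 0.0721.
(1.35)·(0.0295)·(6.27×10⁻⁴)³ / ((0.0402)·([DE])³) = 0.0721
[DE]³ = 3.39×10⁻⁹ ⇒ [DE] = 0.00150 M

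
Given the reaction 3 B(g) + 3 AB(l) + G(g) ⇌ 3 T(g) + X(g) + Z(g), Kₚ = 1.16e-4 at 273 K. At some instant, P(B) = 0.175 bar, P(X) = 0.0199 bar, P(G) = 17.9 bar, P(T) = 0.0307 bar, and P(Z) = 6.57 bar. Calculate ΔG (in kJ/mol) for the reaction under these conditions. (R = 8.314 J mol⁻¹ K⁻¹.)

ΔG = -2.45 kJ/mol

(AB is a pure liquid — omitted from Qₚ.)
Qₚ = P(T)³·P(X)·P(Z) / (P(B)³·P(G)) = (0.0307)³·(0.0199)·(6.57) / ((0.175)³·(17.9)) = 3.94e-5
ΔG = RT ln(Qₚ/Kₚ) = (8.314 J mol⁻¹ K⁻¹)(273 K) × ln(3.94e-5/1.16e-4)
   = (2.270 kJ/mol)(-1.080) = -2.45 kJ/mol
ΔG < 0, so the forward reaction is spontaneous (proceeds forward).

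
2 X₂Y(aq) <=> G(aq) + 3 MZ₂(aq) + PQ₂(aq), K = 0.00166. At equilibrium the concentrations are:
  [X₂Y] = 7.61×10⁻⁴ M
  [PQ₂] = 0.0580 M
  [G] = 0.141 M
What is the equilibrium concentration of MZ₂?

At equilibrium, K = [G]·[MZ₂]³·[PQ₂] / [X₂Y]² = 0.00166.
(0.141)·([MZ₂])³·(0.0580) / (7.61×10⁻⁴)² = 0.00166
[MZ₂]³ = 1.18×10⁻⁷ ⇒ [MZ₂] = 0.00490 M

[MZ₂] = 0.00490 M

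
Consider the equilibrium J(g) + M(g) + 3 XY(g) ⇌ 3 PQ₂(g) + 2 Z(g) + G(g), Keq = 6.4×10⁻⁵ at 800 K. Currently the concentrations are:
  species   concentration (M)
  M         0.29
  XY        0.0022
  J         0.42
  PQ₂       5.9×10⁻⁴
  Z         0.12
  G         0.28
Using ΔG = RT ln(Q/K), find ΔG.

Q = [PQ₂]³·[Z]²·[G] / ([J]·[M]·[XY]³) = (5.9×10⁻⁴)³·(0.12)²·(0.28) / ((0.42)·(0.29)·(0.0022)³) = 6.39×10⁻⁴
ΔG = RT ln(Q/Keq) = (8.314 J mol⁻¹ K⁻¹)(800 K) × ln(6.39×10⁻⁴/6.4×10⁻⁵)
   = (6.651 kJ/mol)(2.301) = 15.3 kJ/mol
ΔG > 0, so the forward reaction is non-spontaneous (proceeds in reverse).

ΔG = 15.3 kJ/mol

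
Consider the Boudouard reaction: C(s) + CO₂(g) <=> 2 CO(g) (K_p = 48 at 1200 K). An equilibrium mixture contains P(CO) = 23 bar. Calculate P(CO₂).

P(CO₂) = 11 bar

(C is a pure solid — omitted from K_p.)
At equilibrium, K_p = P(CO)² / P(CO₂) = 48.
(23)² / (P(CO₂)) = 48
P(CO₂) = 11.0 = 11 bar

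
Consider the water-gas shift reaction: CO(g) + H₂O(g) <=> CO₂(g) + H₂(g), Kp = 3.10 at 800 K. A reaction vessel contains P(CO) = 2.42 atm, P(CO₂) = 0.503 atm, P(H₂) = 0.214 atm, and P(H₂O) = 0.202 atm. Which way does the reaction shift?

in the forward direction

Qp = P(CO₂)·P(H₂) / (P(CO)·P(H₂O)) = (0.503)·(0.214) / ((2.42)·(0.202)) = 0.220
Qp = 0.220 < Kp = 3.10, so the forward reaction proceeds.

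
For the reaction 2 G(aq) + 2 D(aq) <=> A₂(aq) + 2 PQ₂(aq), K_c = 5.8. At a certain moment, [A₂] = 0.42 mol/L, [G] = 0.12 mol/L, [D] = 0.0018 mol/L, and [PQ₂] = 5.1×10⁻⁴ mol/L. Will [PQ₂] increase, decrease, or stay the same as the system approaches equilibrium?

increase

Q_c = [A₂]·[PQ₂]² / ([G]²·[D]²) = (0.42)·(5.1×10⁻⁴)² / ((0.12)²·(0.0018)²) = 2.3
Q_c = 2.3 < K_c = 5.8: net forward reaction.
PQ₂ is a product, so it increases.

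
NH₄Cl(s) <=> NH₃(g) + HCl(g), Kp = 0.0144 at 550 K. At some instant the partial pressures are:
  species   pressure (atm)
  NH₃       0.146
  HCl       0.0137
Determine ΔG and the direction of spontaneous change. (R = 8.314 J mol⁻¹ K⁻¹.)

ΔG = -9.03 kJ/mol; the forward reaction is spontaneous

(NH₄Cl is a pure solid — omitted from Qp.)
Qp = P(NH₃)·P(HCl) = (0.146)·(0.0137) = 0.00200
ΔG = RT ln(Qp/Kp) = (8.314 J mol⁻¹ K⁻¹)(550 K) × ln(0.00200/0.0144)
   = (4.573 kJ/mol)(-1.974) = -9.03 kJ/mol
ΔG < 0, so the forward reaction is spontaneous (proceeds forward).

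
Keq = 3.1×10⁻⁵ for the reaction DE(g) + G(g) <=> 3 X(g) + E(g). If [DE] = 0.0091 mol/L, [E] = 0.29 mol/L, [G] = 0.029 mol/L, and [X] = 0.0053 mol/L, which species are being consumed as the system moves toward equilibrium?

X, E (products)

Q = [X]³·[E] / ([DE]·[G]) = (0.0053)³·(0.29) / ((0.0091)·(0.029)) = 1.6×10⁻⁴
Q = 1.6×10⁻⁴ > Keq = 3.1×10⁻⁵: net reverse reaction.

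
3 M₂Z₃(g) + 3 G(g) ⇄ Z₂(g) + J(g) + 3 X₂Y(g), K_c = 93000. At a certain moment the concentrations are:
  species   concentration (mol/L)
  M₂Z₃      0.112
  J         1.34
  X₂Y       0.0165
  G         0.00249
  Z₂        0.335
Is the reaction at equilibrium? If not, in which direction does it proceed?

Q_c = [Z₂]·[J]·[X₂Y]³ / ([M₂Z₃]³·[G]³) = (0.335)·(1.34)·(0.0165)³ / ((0.112)³·(0.00249)³) = 93000
Q_c = 93000 = K_c, so the system is already at equilibrium.

neither direction; the system is at equilibrium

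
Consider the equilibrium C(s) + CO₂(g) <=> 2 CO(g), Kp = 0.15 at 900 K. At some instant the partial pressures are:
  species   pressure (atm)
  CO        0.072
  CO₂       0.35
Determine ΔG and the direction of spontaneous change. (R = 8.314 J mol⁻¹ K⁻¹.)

ΔG = -17.3 kJ/mol; the forward reaction is spontaneous

(C is a pure solid — omitted from Qp.)
Qp = P(CO)² / P(CO₂) = (0.072)² / (0.35) = 0.0148
ΔG = RT ln(Qp/Kp) = (8.314 J mol⁻¹ K⁻¹)(900 K) × ln(0.0148/0.15)
   = (7.483 kJ/mol)(-2.316) = -17.3 kJ/mol
ΔG < 0, so the forward reaction is spontaneous (proceeds forward).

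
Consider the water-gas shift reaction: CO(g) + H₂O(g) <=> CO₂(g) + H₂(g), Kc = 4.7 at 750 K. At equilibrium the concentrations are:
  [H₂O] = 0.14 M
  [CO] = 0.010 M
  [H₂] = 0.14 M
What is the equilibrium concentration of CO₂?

[CO₂] = 0.047 M

At equilibrium, Kc = [CO₂]·[H₂] / ([CO]·[H₂O]) = 4.7.
([CO₂])·(0.14) / ((0.010)·(0.14)) = 4.7
[CO₂] = 0.0470 = 0.047 M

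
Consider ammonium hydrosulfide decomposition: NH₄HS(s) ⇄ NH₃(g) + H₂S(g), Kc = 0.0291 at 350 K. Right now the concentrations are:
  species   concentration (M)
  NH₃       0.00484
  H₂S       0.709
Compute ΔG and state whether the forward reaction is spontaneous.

ΔG = -6.22 kJ/mol; the forward reaction is spontaneous

(NH₄HS is a pure solid — omitted from Qc.)
Qc = [NH₃]·[H₂S] = (0.00484)·(0.709) = 0.00343
ΔG = RT ln(Qc/Kc) = (8.314 J mol⁻¹ K⁻¹)(350 K) × ln(0.00343/0.0291)
   = (2.910 kJ/mol)(-2.138) = -6.22 kJ/mol
ΔG < 0, so the forward reaction is spontaneous (proceeds forward).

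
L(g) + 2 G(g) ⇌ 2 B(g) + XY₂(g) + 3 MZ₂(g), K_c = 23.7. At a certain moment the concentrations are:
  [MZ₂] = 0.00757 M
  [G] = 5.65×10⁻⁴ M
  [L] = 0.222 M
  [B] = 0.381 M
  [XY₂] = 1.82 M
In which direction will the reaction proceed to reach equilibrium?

Q_c = [B]²·[XY₂]·[MZ₂]³ / ([L]·[G]²) = (0.381)²·(1.82)·(0.00757)³ / ((0.222)·(5.65×10⁻⁴)²) = 1.62
Q_c = 1.62 < K_c = 23.7, so the forward reaction proceeds.

forward (toward products)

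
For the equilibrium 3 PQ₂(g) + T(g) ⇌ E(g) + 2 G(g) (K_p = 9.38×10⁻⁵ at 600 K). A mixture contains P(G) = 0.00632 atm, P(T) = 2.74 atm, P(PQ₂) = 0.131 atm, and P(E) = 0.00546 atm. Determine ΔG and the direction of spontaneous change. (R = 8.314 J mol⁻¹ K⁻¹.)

Q_p = P(E)·P(G)² / (P(PQ₂)³·P(T)) = (0.00546)·(0.00632)² / ((0.131)³·(2.74)) = 3.54×10⁻⁵
ΔG = RT ln(Q_p/K_p) = (8.314 J mol⁻¹ K⁻¹)(600 K) × ln(3.54×10⁻⁵/9.38×10⁻⁵)
   = (4.988 kJ/mol)(-0.9745) = -4.86 kJ/mol
ΔG < 0, so the forward reaction is spontaneous (proceeds forward).

ΔG = -4.86 kJ/mol; the forward reaction is spontaneous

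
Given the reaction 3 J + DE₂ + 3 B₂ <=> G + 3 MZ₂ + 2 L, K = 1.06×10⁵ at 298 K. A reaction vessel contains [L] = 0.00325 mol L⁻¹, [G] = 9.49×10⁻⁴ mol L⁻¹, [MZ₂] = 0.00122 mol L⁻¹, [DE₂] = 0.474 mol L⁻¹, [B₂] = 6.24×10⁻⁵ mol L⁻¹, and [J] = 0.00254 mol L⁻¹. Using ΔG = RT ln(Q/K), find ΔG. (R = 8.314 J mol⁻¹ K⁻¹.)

Q = [G]·[MZ₂]³·[L]² / ([J]³·[DE₂]·[B₂]³) = (9.49×10⁻⁴)·(0.00122)³·(0.00325)² / ((0.00254)³·(0.474)·(6.24×10⁻⁵)³) = 9640
ΔG = RT ln(Q/K) = (8.314 J mol⁻¹ K⁻¹)(298 K) × ln(9640/1.06×10⁵)
   = (2.478 kJ/mol)(-2.398) = -5.94 kJ/mol
ΔG < 0, so the forward reaction is spontaneous (proceeds forward).

ΔG = -5.94 kJ/mol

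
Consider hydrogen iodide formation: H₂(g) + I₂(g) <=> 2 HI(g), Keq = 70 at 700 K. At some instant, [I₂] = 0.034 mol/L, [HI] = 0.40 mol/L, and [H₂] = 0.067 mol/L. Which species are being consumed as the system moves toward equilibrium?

Q = [HI]² / ([H₂]·[I₂]) = (0.40)² / ((0.067)·(0.034)) = 70
Q = 70 = Keq; the system is at equilibrium.

none (at equilibrium)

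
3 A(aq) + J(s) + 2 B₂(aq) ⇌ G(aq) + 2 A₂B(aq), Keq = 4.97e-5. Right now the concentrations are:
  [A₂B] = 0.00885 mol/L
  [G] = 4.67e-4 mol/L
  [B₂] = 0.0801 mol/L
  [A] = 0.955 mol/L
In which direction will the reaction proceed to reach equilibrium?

(J is a pure solid — omitted from Q.)
Q = [G]·[A₂B]² / ([A]³·[B₂]²) = (4.67e-4)·(0.00885)² / ((0.955)³·(0.0801)²) = 6.55e-6
Q = 6.55e-6 < Keq = 4.97e-5, so the forward reaction proceeds.

in the forward direction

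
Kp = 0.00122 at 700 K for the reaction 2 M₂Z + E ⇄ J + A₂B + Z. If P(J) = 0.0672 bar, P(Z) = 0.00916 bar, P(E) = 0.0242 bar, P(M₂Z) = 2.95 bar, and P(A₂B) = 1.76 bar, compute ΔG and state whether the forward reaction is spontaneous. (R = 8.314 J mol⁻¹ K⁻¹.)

Qp = P(J)·P(A₂B)·P(Z) / (P(M₂Z)²·P(E)) = (0.0672)·(1.76)·(0.00916) / ((2.95)²·(0.0242)) = 0.00514
ΔG = RT ln(Qp/Kp) = (8.314 J mol⁻¹ K⁻¹)(700 K) × ln(0.00514/0.00122)
   = (5.820 kJ/mol)(1.438) = 8.37 kJ/mol
ΔG > 0, so the forward reaction is non-spontaneous (proceeds in reverse).

ΔG = 8.37 kJ/mol; the forward reaction is non-spontaneous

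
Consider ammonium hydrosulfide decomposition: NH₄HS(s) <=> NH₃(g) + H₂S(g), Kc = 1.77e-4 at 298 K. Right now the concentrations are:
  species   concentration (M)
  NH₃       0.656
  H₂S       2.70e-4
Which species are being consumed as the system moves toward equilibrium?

none (at equilibrium)

(NH₄HS is a pure solid — omitted from Qc.)
Qc = [NH₃]·[H₂S] = (0.656)·(2.70e-4) = 1.77e-4
Qc = 1.77e-4 = Kc; the system is at equilibrium.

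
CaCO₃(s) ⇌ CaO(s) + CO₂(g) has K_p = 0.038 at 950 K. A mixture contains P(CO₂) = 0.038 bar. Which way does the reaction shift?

(CaCO₃, CaO are pure solids — omitted from Q_p.)
Q_p = P(CO₂) = 0.038
Q_p = 0.038 = K_p, so the system is already at equilibrium.

at equilibrium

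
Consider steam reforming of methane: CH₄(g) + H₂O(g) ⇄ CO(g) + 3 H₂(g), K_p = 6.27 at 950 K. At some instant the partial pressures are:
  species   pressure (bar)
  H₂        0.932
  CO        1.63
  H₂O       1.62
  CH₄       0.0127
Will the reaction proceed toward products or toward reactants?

in the reverse direction

Q_p = P(CO)·P(H₂)³ / (P(CH₄)·P(H₂O)) = (1.63)·(0.932)³ / ((0.0127)·(1.62)) = 64.1
Q_p = 64.1 > K_p = 6.27, so the reverse reaction proceeds.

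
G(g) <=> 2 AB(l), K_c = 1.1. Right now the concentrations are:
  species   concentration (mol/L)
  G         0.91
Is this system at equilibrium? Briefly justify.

yes, at equilibrium

(AB is a pure liquid — omitted from Q_c.)
Q_c = 1 / [G] = 1 / (0.91) = 1.1
Q_c = 1.1 = K_c; the system is at equilibrium.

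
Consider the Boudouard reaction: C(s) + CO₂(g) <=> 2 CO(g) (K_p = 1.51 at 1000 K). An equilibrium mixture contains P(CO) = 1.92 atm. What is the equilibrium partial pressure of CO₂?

P(CO₂) = 2.44 atm

(C is a pure solid — omitted from K_p.)
At equilibrium, K_p = P(CO)² / P(CO₂) = 1.51.
(1.92)² / (P(CO₂)) = 1.51
P(CO₂) = 2.44 atm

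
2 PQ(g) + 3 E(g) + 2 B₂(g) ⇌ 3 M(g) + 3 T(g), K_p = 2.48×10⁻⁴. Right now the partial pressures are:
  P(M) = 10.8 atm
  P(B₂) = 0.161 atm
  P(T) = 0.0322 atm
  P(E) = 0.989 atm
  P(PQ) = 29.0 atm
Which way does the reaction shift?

Q_p = P(M)³·P(T)³ / (P(PQ)²·P(E)³·P(B₂)²) = (10.8)³·(0.0322)³ / ((29.0)²·(0.989)³·(0.161)²) = 0.00199
Q_p = 0.00199 > K_p = 2.48×10⁻⁴, so the reverse reaction proceeds.

in the reverse direction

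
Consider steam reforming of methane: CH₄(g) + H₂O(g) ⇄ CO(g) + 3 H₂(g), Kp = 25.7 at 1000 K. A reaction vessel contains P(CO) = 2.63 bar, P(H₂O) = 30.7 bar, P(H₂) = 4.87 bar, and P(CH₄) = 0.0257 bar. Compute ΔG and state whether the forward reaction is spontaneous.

Qp = P(CO)·P(H₂)³ / (P(CH₄)·P(H₂O)) = (2.63)·(4.87)³ / ((0.0257)·(30.7)) = 385
ΔG = RT ln(Qp/Kp) = (8.314 J mol⁻¹ K⁻¹)(1000 K) × ln(385/25.7)
   = (8.314 kJ/mol)(2.707) = 22.5 kJ/mol
ΔG > 0, so the forward reaction is non-spontaneous (proceeds in reverse).

ΔG = 22.5 kJ/mol; the forward reaction is non-spontaneous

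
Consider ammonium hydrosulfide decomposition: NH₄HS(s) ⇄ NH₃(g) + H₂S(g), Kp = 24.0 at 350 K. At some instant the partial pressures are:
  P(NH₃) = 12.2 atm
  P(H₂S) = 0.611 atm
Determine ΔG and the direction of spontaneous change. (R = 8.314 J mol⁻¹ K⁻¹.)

(NH₄HS is a pure solid — omitted from Qp.)
Qp = P(NH₃)·P(H₂S) = (12.2)·(0.611) = 7.45
ΔG = RT ln(Qp/Kp) = (8.314 J mol⁻¹ K⁻¹)(350 K) × ln(7.45/24.0)
   = (2.910 kJ/mol)(-1.170) = -3.40 kJ/mol
ΔG < 0, so the forward reaction is spontaneous (proceeds forward).

ΔG = -3.40 kJ/mol; the forward reaction is spontaneous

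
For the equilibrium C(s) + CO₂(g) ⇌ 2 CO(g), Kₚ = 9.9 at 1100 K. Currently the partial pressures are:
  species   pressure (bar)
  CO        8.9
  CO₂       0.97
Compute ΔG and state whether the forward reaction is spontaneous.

ΔG = 19.3 kJ/mol; the forward reaction is non-spontaneous

(C is a pure solid — omitted from Qₚ.)
Qₚ = P(CO)² / P(CO₂) = (8.9)² / (0.97) = 81.7
ΔG = RT ln(Qₚ/Kₚ) = (8.314 J mol⁻¹ K⁻¹)(1100 K) × ln(81.7/9.9)
   = (9.145 kJ/mol)(2.111) = 19.3 kJ/mol
ΔG > 0, so the forward reaction is non-spontaneous (proceeds in reverse).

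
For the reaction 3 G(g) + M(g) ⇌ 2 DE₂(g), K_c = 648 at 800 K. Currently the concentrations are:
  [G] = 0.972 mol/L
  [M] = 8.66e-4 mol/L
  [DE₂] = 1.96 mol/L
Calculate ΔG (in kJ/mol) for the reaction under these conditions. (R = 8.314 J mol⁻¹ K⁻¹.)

ΔG = 13.4 kJ/mol

Q_c = [DE₂]² / ([G]³·[M]) = (1.96)² / ((0.972)³·(8.66e-4)) = 4830
ΔG = RT ln(Q_c/K_c) = (8.314 J mol⁻¹ K⁻¹)(800 K) × ln(4830/648)
   = (6.651 kJ/mol)(2.009) = 13.4 kJ/mol
ΔG > 0, so the forward reaction is non-spontaneous (proceeds in reverse).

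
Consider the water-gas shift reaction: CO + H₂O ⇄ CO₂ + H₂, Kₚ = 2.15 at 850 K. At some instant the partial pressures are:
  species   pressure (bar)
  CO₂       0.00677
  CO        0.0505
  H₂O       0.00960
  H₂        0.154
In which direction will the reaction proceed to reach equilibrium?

no net change (already at equilibrium)

Qₚ = P(CO₂)·P(H₂) / (P(CO)·P(H₂O)) = (0.00677)·(0.154) / ((0.0505)·(0.00960)) = 2.15
Qₚ = 2.15 = Kₚ, so the system is already at equilibrium.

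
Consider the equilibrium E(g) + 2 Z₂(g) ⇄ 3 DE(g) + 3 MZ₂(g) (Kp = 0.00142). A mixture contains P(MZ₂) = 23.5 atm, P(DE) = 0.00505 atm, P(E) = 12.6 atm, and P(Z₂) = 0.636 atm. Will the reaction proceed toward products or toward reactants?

toward products

Qp = P(DE)³·P(MZ₂)³ / (P(E)·P(Z₂)²) = (0.00505)³·(23.5)³ / ((12.6)·(0.636)²) = 3.28×10⁻⁴
Qp = 3.28×10⁻⁴ < Kp = 0.00142, so the forward reaction proceeds.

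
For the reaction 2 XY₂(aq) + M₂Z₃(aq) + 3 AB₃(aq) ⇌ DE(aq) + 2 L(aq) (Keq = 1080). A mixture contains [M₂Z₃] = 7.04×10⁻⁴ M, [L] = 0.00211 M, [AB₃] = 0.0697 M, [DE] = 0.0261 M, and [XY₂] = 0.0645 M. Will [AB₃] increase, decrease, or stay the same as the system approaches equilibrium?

decrease

Q = [DE]·[L]² / ([XY₂]²·[M₂Z₃]·[AB₃]³) = (0.0261)·(0.00211)² / ((0.0645)²·(7.04×10⁻⁴)·(0.0697)³) = 117
Q = 117 < Keq = 1080: net forward reaction.
AB₃ is a reactant, so it decreases.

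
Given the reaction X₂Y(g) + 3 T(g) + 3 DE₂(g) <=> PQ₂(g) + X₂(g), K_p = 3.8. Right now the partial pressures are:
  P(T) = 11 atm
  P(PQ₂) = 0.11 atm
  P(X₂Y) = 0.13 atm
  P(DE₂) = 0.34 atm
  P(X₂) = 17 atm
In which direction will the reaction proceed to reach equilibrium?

in the forward direction

Q_p = P(PQ₂)·P(X₂) / (P(X₂Y)·P(T)³·P(DE₂)³) = (0.11)·(17) / ((0.13)·(11)³·(0.34)³) = 0.27
Q_p = 0.27 < K_p = 3.8, so the forward reaction proceeds.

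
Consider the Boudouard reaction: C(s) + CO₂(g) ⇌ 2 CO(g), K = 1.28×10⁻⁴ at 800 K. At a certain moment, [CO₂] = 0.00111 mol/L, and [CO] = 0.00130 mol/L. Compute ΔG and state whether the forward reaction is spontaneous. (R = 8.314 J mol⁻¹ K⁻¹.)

(C is a pure solid — omitted from Q.)
Q = [CO]² / [CO₂] = (0.00130)² / (0.00111) = 0.00152
ΔG = RT ln(Q/K) = (8.314 J mol⁻¹ K⁻¹)(800 K) × ln(0.00152/1.28×10⁻⁴)
   = (6.651 kJ/mol)(2.474) = 16.5 kJ/mol
ΔG > 0, so the forward reaction is non-spontaneous (proceeds in reverse).

ΔG = 16.5 kJ/mol; the forward reaction is non-spontaneous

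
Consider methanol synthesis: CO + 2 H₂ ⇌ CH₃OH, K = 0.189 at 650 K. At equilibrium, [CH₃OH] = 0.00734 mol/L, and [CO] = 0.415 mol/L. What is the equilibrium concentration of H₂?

[H₂] = 0.306 mol/L

At equilibrium, K = [CH₃OH] / ([CO]·[H₂]²) = 0.189.
(0.00734) / ((0.415)·([H₂])²) = 0.189
[H₂]² = 0.0936 ⇒ [H₂] = 0.306 mol/L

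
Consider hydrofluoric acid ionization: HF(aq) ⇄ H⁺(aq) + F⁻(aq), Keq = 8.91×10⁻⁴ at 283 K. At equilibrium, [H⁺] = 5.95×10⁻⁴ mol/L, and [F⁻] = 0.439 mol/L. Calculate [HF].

At equilibrium, Keq = [H⁺]·[F⁻] / [HF] = 8.91×10⁻⁴.
(5.95×10⁻⁴)·(0.439) / ([HF]) = 8.91×10⁻⁴
[HF] = 0.293 mol/L

[HF] = 0.293 mol/L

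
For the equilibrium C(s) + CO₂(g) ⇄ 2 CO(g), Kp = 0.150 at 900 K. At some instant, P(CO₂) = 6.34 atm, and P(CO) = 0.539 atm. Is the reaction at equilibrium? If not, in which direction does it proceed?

(C is a pure solid — omitted from Qp.)
Qp = P(CO)² / P(CO₂) = (0.539)² / (6.34) = 0.0458
Qp = 0.0458 < Kp = 0.150, so the forward reaction proceeds.

toward products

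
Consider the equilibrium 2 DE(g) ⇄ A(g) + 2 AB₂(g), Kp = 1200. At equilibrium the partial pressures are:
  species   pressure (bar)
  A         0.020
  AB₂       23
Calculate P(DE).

At equilibrium, Kp = P(A)·P(AB₂)² / P(DE)² = 1200.
(0.020)·(23)² / (P(DE))² = 1200
P(DE)² = 0.00882 ⇒ P(DE) = 0.094 bar

P(DE) = 0.094 bar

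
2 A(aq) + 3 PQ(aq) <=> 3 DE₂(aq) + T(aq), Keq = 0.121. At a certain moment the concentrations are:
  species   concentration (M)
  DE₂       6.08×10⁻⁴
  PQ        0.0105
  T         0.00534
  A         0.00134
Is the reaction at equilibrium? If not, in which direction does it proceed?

to the left

Q = [DE₂]³·[T] / ([A]²·[PQ]³) = (6.08×10⁻⁴)³·(0.00534) / ((0.00134)²·(0.0105)³) = 0.577
Q = 0.577 > Keq = 0.121, so the reverse reaction proceeds.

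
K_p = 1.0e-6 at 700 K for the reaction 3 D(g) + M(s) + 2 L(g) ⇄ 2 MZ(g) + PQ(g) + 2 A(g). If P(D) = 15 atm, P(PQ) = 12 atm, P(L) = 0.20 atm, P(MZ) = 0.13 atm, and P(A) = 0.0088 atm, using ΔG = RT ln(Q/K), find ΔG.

ΔG = -12.5 kJ/mol

(M is a pure solid — omitted from Q_p.)
Q_p = P(MZ)²·P(PQ)·P(A)² / (P(D)³·P(L)²) = (0.13)²·(12)·(0.0088)² / ((15)³·(0.20)²) = 1.16e-7
ΔG = RT ln(Q_p/K_p) = (8.314 J mol⁻¹ K⁻¹)(700 K) × ln(1.16e-7/1.0e-6)
   = (5.820 kJ/mol)(-2.154) = -12.5 kJ/mol
ΔG < 0, so the forward reaction is spontaneous (proceeds forward).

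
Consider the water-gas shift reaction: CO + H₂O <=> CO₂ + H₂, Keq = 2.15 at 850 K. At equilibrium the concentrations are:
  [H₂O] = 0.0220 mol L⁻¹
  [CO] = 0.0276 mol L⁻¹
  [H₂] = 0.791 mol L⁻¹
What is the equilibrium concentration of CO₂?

At equilibrium, Keq = [CO₂]·[H₂] / ([CO]·[H₂O]) = 2.15.
([CO₂])·(0.791) / ((0.0276)·(0.0220)) = 2.15
[CO₂] = 0.00165 mol L⁻¹

[CO₂] = 0.00165 mol L⁻¹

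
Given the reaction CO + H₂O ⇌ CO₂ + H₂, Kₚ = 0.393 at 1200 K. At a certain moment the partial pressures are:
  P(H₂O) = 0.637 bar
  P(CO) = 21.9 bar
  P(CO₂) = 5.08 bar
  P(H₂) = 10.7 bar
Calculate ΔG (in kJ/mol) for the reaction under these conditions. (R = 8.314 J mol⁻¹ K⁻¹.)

Qₚ = P(CO₂)·P(H₂) / (P(CO)·P(H₂O)) = (5.08)·(10.7) / ((21.9)·(0.637)) = 3.90
ΔG = RT ln(Qₚ/Kₚ) = (8.314 J mol⁻¹ K⁻¹)(1200 K) × ln(3.90/0.393)
   = (9.977 kJ/mol)(2.295) = 22.9 kJ/mol
ΔG > 0, so the forward reaction is non-spontaneous (proceeds in reverse).

ΔG = 22.9 kJ/mol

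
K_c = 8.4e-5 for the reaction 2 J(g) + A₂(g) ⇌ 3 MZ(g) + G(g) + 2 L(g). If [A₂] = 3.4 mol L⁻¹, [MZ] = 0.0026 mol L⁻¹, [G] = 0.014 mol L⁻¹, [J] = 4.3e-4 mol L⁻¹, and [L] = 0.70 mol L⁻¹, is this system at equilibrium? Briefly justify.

Q_c = [MZ]³·[G]·[L]² / ([J]²·[A₂]) = (0.0026)³·(0.014)·(0.70)² / ((4.3e-4)²·(3.4)) = 1.9e-4
Q_c = 1.9e-4 > K_c = 8.4e-5: net reverse reaction.

no; Q > K, reaction proceeds in reverse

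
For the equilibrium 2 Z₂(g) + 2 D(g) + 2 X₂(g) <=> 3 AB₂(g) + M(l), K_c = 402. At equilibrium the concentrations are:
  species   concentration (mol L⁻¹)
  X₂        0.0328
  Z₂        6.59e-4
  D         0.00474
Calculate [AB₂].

[AB₂] = 1.62e-4 mol L⁻¹

(M is a pure liquid — omitted from K_c.)
At equilibrium, K_c = [AB₂]³ / ([Z₂]²·[D]²·[X₂]²) = 402.
([AB₂])³ / ((6.59e-4)²·(0.00474)²·(0.0328)²) = 402
[AB₂]³ = 4.22e-12 ⇒ [AB₂] = 1.62e-4 mol L⁻¹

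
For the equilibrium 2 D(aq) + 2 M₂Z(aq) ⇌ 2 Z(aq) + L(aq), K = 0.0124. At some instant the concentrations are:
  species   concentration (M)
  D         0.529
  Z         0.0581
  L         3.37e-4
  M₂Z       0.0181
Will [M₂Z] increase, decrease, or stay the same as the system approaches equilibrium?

Q = [Z]²·[L] / ([D]²·[M₂Z]²) = (0.0581)²·(3.37e-4) / ((0.529)²·(0.0181)²) = 0.0124
Q = 0.0124 = K; the system is at equilibrium.

stay the same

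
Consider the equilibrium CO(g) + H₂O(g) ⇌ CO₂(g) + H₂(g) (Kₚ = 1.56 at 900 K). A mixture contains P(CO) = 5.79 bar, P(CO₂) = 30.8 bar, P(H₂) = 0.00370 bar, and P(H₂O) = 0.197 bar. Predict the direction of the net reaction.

Qₚ = P(CO₂)·P(H₂) / (P(CO)·P(H₂O)) = (30.8)·(0.00370) / ((5.79)·(0.197)) = 0.0999
Qₚ = 0.0999 < Kₚ = 1.56, so the forward reaction proceeds.

toward products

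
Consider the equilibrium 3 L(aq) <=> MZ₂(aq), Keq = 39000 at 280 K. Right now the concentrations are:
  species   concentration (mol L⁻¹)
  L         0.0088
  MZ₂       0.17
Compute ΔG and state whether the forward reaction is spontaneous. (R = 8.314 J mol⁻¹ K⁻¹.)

Q = [MZ₂] / [L]³ = (0.17) / (0.0088)³ = 2.49×10⁵
ΔG = RT ln(Q/Keq) = (8.314 J mol⁻¹ K⁻¹)(280 K) × ln(2.49×10⁵/39000)
   = (2.328 kJ/mol)(1.854) = 4.32 kJ/mol
ΔG > 0, so the forward reaction is non-spontaneous (proceeds in reverse).

ΔG = 4.32 kJ/mol; the forward reaction is non-spontaneous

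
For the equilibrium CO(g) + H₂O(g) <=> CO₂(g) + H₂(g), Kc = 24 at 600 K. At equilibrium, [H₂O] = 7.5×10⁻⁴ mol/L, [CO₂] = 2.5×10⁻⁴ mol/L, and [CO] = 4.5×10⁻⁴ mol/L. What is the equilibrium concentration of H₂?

[H₂] = 0.032 mol/L

At equilibrium, Kc = [CO₂]·[H₂] / ([CO]·[H₂O]) = 24.
(2.5×10⁻⁴)·([H₂]) / ((4.5×10⁻⁴)·(7.5×10⁻⁴)) = 24
[H₂] = 0.0324 = 0.032 mol/L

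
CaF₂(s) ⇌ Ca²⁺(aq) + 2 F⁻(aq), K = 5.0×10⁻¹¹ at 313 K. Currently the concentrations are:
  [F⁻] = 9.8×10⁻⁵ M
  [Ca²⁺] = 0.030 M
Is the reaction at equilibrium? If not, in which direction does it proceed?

to the left

(CaF₂ is a pure solid — omitted from Q.)
Q = [Ca²⁺]·[F⁻]² = (0.030)·(9.8×10⁻⁵)² = 2.9×10⁻¹⁰
Q = 2.9×10⁻¹⁰ > K = 5.0×10⁻¹¹, so the reverse reaction proceeds.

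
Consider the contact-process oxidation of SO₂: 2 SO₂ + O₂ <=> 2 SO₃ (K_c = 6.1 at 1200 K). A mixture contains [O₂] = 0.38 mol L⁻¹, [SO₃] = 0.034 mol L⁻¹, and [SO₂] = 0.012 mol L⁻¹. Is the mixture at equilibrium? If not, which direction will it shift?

no; Q > K, reaction proceeds in reverse

Q_c = [SO₃]² / ([SO₂]²·[O₂]) = (0.034)² / ((0.012)²·(0.38)) = 21
Q_c = 21 > K_c = 6.1: net reverse reaction.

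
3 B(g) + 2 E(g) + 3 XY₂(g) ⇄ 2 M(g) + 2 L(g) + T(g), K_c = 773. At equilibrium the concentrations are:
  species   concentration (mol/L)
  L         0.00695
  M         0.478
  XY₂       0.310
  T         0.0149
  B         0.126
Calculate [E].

[E] = 0.00189 mol/L

At equilibrium, K_c = [M]²·[L]²·[T] / ([B]³·[E]²·[XY₂]³) = 773.
(0.478)²·(0.00695)²·(0.0149) / ((0.126)³·([E])²·(0.310)³) = 773
[E]² = 3.57×10⁻⁶ ⇒ [E] = 0.00189 mol/L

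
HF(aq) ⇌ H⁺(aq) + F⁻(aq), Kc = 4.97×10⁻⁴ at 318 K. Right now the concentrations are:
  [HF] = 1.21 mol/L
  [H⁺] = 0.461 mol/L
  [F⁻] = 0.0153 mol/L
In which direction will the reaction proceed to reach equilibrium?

Qc = [H⁺]·[F⁻] / [HF] = (0.461)·(0.0153) / (1.21) = 0.00583
Qc = 0.00583 > Kc = 4.97×10⁻⁴, so the reverse reaction proceeds.

toward reactants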